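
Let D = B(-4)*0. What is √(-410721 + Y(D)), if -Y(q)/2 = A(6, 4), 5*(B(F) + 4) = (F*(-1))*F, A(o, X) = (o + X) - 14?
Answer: I*√410713 ≈ 640.87*I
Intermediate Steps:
A(o, X) = -14 + X + o (A(o, X) = (X + o) - 14 = -14 + X + o)
B(F) = -4 - F²/5 (B(F) = -4 + ((F*(-1))*F)/5 = -4 + ((-F)*F)/5 = -4 + (-F²)/5 = -4 - F²/5)
D = 0 (D = (-4 - ⅕*(-4)²)*0 = (-4 - ⅕*16)*0 = (-4 - 16/5)*0 = -36/5*0 = 0)
Y(q) = 8 (Y(q) = -2*(-14 + 4 + 6) = -2*(-4) = 8)
√(-410721 + Y(D)) = √(-410721 + 8) = √(-410713) = I*√410713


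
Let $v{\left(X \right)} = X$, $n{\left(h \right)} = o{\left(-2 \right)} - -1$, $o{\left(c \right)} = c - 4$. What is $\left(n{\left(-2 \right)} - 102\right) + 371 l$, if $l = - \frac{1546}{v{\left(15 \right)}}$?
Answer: $- \frac{575171}{15} \approx -38345.0$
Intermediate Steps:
$o{\left(c \right)} = -4 + c$ ($o{\left(c \right)} = c - 4 = -4 + c$)
$n{\left(h \right)} = -5$ ($n{\left(h \right)} = \left(-4 - 2\right) - -1 = -6 + 1 = -5$)
$l = - \frac{1546}{15} \approx -103.07$
$\left(n{\left(-2 \right)} - 102\right) + 371 l = \left(-5 - 102\right) + 371 \left(- \frac{1546}{15}\right) = \left(-5 - 102\right) - \frac{573566}{15} = -107 - \frac{573566}{15} = - \frac{575171}{15}$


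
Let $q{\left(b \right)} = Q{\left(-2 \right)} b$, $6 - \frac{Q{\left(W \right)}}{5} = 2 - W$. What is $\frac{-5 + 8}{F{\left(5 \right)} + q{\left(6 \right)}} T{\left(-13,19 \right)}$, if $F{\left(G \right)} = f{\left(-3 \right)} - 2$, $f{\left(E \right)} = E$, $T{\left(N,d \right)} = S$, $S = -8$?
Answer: $- \frac{24}{55} \approx -0.43636$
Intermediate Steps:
$T{\left(N,d \right)} = -8$
$Q{\left(W \right)} = 20 + 5 W$ ($Q{\left(W \right)} = 30 - 5 \left(2 - W\right) = 30 + \left(-10 + 5 W\right) = 20 + 5 W$)
$F{\left(G \right)} = -5$ ($F{\left(G \right)} = -3 - 2 = -5$)
$q{\left(b \right)} = 10 b$ ($q{\left(b \right)} = \left(20 + 5 \left(-2\right)\right) b = \left(20 - 10\right) b = 10 b$)
$\frac{-5 + 8}{F{\left(5 \right)} + q{\left(6 \right)}} T{\left(-13,19 \right)} = \frac{-5 + 8}{-5 + 10 \cdot 6} \left(-8\right) = \frac{3}{-5 + 60} \left(-8\right) = \frac{3}{55} \left(-8\right) = - \frac{24}{55}$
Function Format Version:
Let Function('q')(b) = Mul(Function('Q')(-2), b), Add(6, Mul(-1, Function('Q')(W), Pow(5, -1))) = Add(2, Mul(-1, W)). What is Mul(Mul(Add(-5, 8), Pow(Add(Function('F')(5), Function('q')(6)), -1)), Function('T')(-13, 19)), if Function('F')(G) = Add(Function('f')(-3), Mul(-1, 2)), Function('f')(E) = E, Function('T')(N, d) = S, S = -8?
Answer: Rational(-24, 55) ≈ -0.43636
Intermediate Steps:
Function('T')(N, d) = -8
Function('Q')(W) = Add(20, Mul(5, W)) (Function('Q')(W) = Add(30, Mul(-5, Add(2, Mul(-1, W)))) = Add(30, Add(-10, Mul(5, W))) = Add(20, Mul(5, W)))
Function('F')(G) = -5 (Function('F')(G) = Add(-3, Mul(-1, 2)) = Add(-3, -2) = -5)
Function('q')(b) = Mul(10, b) (Function('q')(b) = Mul(Add(20, Mul(5, -2)), b) = Mul(Add(20, -10), b) = Mul(10, b))
Mul(Mul(Add(-5, 8), Pow(Add(Function('F')(5), Function('q')(6)), -1)), Function('T')(-13, 19)) = Mul(Mul(Add(-5, 8), Pow(Add(-5, Mul(10, 6)), -1)), -8) = Mul(Mul(3, Pow(Add(-5, 60), -1)), -8) = Mul(Mul(3, Pow(55, -1)), -8) = Mul(Mul(3, Rational(1, 55)), -8) = Mul(Rational(3, 55), -8) = Rational(-24, 55)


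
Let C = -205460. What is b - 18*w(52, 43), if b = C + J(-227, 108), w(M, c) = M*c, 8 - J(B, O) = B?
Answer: -245473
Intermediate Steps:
J(B, O) = 8 - B
b = -205225 (b = -205460 + (8 - 1*(-227)) = -205460 + (8 + 227) = -205460 + 235 = -205225)
b - 18*w(52, 43) = -205225 - 936*43 = -205225 - 18*2236 = -205225 - 40248 = -245473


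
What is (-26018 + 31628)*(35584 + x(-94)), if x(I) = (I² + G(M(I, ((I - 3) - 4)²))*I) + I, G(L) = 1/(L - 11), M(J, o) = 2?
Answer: 746182360/3 ≈ 2.4873e+8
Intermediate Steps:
G(L) = 1/(-11 + L)
x(I) = I² + 8*I/9 (x(I) = (I² + I/(-11 + 2)) + I = (I² + I/(-9)) + I = (I² - I/9) + I = I² + 8*I/9)
(-26018 + 31628)*(35584 + x(-94)) = (-26018 + 31628)*(35584 + (⅑)*(-94)*(8 + 9*(-94))) = 5610*(35584 + (⅑)*(-94)*(8 - 846)) = 5610*(35584 + (⅑)*(-94)*(-838)) = 5610*(35584 + 78772/9) = 5610*(399028/9) = 746182360/3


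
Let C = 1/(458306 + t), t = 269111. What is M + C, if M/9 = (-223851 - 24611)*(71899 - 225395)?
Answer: 249679562809125457/727417 ≈ 3.4324e+11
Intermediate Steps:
M = 343241308368 (M = 9*((-223851 - 24611)*(71899 - 225395)) = 9*(-248462*(-153496)) = 9*38137923152 = 343241308368)
C = 1/727417 (C = 1/(458306 + 269111) = 1/727417 ≈ 1.3747e-6)
M + C = 343241308368 + 1/727417 = 249679562809125457/727417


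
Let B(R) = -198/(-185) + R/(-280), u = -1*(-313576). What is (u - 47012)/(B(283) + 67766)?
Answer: 2761603040/702056377 ≈ 3.9336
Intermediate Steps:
u = 313576
B(R) = 198/185 - R/280 (B(R) = -198*(-1/185) + R*(-1/280) = 198/185 - R/280)
(u - 47012)/(B(283) + 67766) = (313576 - 47012)/((198/185 - 1/280*283) + 67766) = 266564/((198/185 - 283/280) + 67766) = 266564/(617/10360 + 67766) = 266564/(702056377/10360) = 266564*(10360/702056377) = 2761603040/702056377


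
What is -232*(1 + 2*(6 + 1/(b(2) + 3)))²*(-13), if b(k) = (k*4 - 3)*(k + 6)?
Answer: 949198536/1849 ≈ 5.1336e+5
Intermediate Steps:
b(k) = (-3 + 4*k)*(6 + k) (b(k) = (4*k - 3)*(6 + k) = (-3 + 4*k)*(6 + k))
-232*(1 + 2*(6 + 1/(b(2) + 3)))²*(-13) = -232*(1 + 2*(6 + 1/((-18 + 4*2² + 21*2) + 3)))²*(-13) = -232*(1 + 2*(6 + 1/((-18 + 4*4 + 42) + 3)))²*(-13) = -232*(1 + 2*(6 + 1/((-18 + 16 + 42) + 3)))²*(-13) = -232*(1 + 2*(6 + 1/(40 + 3)))²*(-13) = -232*(1 + 2*(6 + 1/43))²*(-13) = -232*(1 + 2*(259/43))²*(-13) = -232*(1 + 518/43)²*(-13) = -232*(561/43)²*(-13) = -73015272*(-13)/1849 = -232*(-4091373/1849) = 949198536/1849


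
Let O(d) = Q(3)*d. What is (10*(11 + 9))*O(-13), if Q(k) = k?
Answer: -7800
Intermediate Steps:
O(d) = 3*d
(10*(11 + 9))*O(-13) = (10*(11 + 9))*(3*(-13)) = (10*20)*(-39) = 200*(-39) = -7800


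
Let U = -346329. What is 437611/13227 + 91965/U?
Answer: 16704550996/508988187 ≈ 32.819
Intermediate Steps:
437611/13227 + 91965/U = 437611/13227 + 91965/(-346329) = 437611*(1/13227) + 91965*(-1/346329) = 437611/13227 - 30655/115443 = 16704550996/508988187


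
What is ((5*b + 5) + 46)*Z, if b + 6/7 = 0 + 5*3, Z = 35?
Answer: 4260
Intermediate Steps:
b = 99/7 (b = -6/7 + (0 + 5*3) = -6/7 + (0 + 15) = -6/7 + 15 = 99/7 ≈ 14.143)
((5*b + 5) + 46)*Z = ((5*(99/7) + 5) + 46)*35 = ((495/7 + 5) + 46)*35 = (530/7 + 46)*35 = (852/7)*35 = 4260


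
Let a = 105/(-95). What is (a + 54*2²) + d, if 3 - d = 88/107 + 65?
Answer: 309163/2033 ≈ 152.07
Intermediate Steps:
a = -21/19 (a = 105*(-1/95) = -21/19 ≈ -1.1053)
d = -6722/107 (d = 3 - (88/107 + 65) = 3 - 1*7043/107 = 3 - 7043/107 = -6722/107 ≈ -62.822)
(a + 54*2²) + d = (-21/19 + 54*2²) - 6722/107 = (-21/19 + 54*4) - 6722/107 = (-21/19 + 216) - 6722/107 = 4083/19 - 6722/107 = 309163/2033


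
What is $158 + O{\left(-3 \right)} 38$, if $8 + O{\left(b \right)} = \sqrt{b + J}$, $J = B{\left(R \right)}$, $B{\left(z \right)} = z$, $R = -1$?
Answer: $-146 + 76 i \approx -146.0 + 76.0 i$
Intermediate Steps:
$J = -1$
$O{\left(b \right)} = -8 + \sqrt{-1 + b}$ ($O{\left(b \right)} = -8 + \sqrt{b - 1} = -8 + \sqrt{-1 + b}$)
$158 + O{\left(-3 \right)} 38 = 158 + \left(-8 + \sqrt{-1 - 3}\right) 38 = 158 + \left(-8 + \sqrt{-4}\right) 38 = 158 + \left(-8 + 2 i\right) 38 = 158 - \left(304 - 76 i\right) = -146 + 76 i$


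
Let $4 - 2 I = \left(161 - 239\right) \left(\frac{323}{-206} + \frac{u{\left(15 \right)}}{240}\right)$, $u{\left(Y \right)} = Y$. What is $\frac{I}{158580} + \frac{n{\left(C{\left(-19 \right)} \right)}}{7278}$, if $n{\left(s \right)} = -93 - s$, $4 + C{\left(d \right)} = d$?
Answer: $- \frac{3162335419}{317005225920} \approx -0.0099757$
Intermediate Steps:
$C{\left(d \right)} = -4 + d$
$I = - \frac{93463}{1648}$ ($I = 2 - \frac{\left(161 - 239\right) \left(\frac{323}{-206} + \frac{15}{240}\right)}{2} = 2 - \frac{\left(161 - 239\right) \left(323 \left(- \frac{1}{206}\right) + 15 \cdot \frac{1}{240}\right)}{2} = 2 - \frac{\left(-78\right) \left(- \frac{323}{206} + \frac{1}{16}\right)}{2} = 2 - \frac{\left(-78\right) \left(- \frac{2481}{1648}\right)}{2} = 2 - \frac{96759}{1648} = - \frac{93463}{1648} \approx -56.713$)
$\frac{I}{158580} + \frac{n{\left(C{\left(-19 \right)} \right)}}{7278} = - \frac{93463}{1648 \cdot 158580} + \frac{-93 - \left(-4 - 19\right)}{7278} = \left(- \frac{93463}{1648}\right) \frac{1}{158580} + \left(-93 - -23\right) \frac{1}{7278} = - \frac{93463}{261339840} + \left(-93 + 23\right) \frac{1}{7278} = - \frac{93463}{261339840} - \frac{35}{3639} = - \frac{3162335419}{317005225920}$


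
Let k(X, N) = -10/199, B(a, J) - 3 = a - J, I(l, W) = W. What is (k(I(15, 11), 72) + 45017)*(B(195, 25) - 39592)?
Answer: -353130105287/199 ≈ -1.7745e+9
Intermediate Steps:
B(a, J) = 3 + a - J (B(a, J) = 3 + (a - J) = 3 + a - J)
k(X, N) = -10/199 (k(X, N) = -10*1/199 = -10/199)
(k(I(15, 11), 72) + 45017)*(B(195, 25) - 39592) = (-10/199 + 45017)*((3 + 195 - 1*25) - 39592) = 8958373*((3 + 195 - 25) - 39592)/199 = 8958373*(173 - 39592)/199 = (8958373/199)*(-39419) = -353130105287/199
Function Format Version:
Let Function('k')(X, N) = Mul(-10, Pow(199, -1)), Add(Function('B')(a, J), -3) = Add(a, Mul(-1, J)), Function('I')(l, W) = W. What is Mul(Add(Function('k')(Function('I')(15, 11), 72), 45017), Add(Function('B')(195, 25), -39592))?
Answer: Rational(-353130105287, 199) ≈ -1.7745e+9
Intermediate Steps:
Function('B')(a, J) = Add(3, a, Mul(-1, J)) (Function('B')(a, J) = Add(3, Add(a, Mul(-1, J))) = Add(3, a, Mul(-1, J)))
Function('k')(X, N) = Rational(-10, 199) (Function('k')(X, N) = Mul(-10, Rational(1, 199)) = Rational(-10, 199))
Mul(Add(Function('k')(Function('I')(15, 11), 72), 45017), Add(Function('B')(195, 25), -39592)) = Mul(Add(Rational(-10, 199), 45017), Add(Add(3, 195, Mul(-1, 25)), -39592)) = Mul(Rational(8958373, 199), Add(Add(3, 195, -25), -39592)) = Mul(Rational(8958373, 199), Add(173, -39592)) = Mul(Rational(8958373, 199), -39419) = Rational(-353130105287, 199)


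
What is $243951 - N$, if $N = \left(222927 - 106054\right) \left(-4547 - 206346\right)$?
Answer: $24647941540$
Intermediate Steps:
$N = -24647697589$ ($N = 116873 \left(-210893\right) = -24647697589$)
$243951 - N = 243951 - -24647697589 = 243951 + 24647697589 = 24647941540$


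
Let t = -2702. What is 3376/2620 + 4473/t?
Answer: -92761/252830 ≈ -0.36689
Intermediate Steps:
3376/2620 + 4473/t = 3376/2620 + 4473/(-2702) = 3376*(1/2620) + 4473*(-1/2702) = 844/655 - 639/386 = -92761/252830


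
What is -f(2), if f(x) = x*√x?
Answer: -2*√2 ≈ -2.8284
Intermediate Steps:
f(x) = x^(3/2)
-f(2) = -2^(3/2) = -2*√2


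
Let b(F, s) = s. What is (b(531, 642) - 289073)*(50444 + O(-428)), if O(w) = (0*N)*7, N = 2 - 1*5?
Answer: -14549613364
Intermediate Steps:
N = -3 (N = 2 - 5 = -3)
O(w) = 0 (O(w) = (0*(-3))*7 = 0*7 = 0)
(b(531, 642) - 289073)*(50444 + O(-428)) = (642 - 289073)*(50444 + 0) = -288431*50444 = -14549613364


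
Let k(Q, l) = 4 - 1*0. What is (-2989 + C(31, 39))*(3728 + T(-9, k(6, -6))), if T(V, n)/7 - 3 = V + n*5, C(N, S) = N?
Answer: -11317308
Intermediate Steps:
k(Q, l) = 4 (k(Q, l) = 4 + 0 = 4)
T(V, n) = 21 + 7*V + 35*n (T(V, n) = 21 + 7*(V + n*5) = 21 + 7*(V + 5*n) = 21 + (7*V + 35*n) = 21 + 7*V + 35*n)
(-2989 + C(31, 39))*(3728 + T(-9, k(6, -6))) = (-2989 + 31)*(3728 + (21 + 7*(-9) + 35*4)) = -2958*(3728 + (21 - 63 + 140)) = -2958*(3728 + 98) = -2958*3826 = -11317308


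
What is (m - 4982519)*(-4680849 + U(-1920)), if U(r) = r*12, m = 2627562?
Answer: 11077456327773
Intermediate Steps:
U(r) = 12*r
(m - 4982519)*(-4680849 + U(-1920)) = (2627562 - 4982519)*(-4680849 + 12*(-1920)) = -2354957*(-4680849 - 23040) = -2354957*(-4703889) = 11077456327773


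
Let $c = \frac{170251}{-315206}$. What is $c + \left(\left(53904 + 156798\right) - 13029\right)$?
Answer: $\frac{62307545387}{315206} \approx 1.9767 \cdot 10^{5}$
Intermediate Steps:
$c = - \frac{170251}{315206}$ ($c = 170251 \left(- \frac{1}{315206}\right) = - \frac{170251}{315206} \approx -0.54013$)
$c + \left(\left(53904 + 156798\right) - 13029\right) = - \frac{170251}{315206} + \left(\left(53904 + 156798\right) - 13029\right) = - \frac{170251}{315206} + \left(210702 - 13029\right) = - \frac{170251}{315206} + 197673 = \frac{62307545387}{315206}$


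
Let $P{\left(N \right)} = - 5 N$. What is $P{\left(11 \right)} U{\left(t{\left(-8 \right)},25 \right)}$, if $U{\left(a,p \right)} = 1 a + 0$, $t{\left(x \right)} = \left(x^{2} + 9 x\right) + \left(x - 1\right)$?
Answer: $935$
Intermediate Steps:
$t{\left(x \right)} = -1 + x^{2} + 10 x$ ($t{\left(x \right)} = \left(x^{2} + 9 x\right) + \left(-1 + x\right) = -1 + x^{2} + 10 x$)
$U{\left(a,p \right)} = a$ ($U{\left(a,p \right)} = a + 0 = a$)
$P{\left(11 \right)} U{\left(t{\left(-8 \right)},25 \right)} = \left(-5\right) 11 \left(-1 + \left(-8\right)^{2} + 10 \left(-8\right)\right) = - 55 \left(-1 + 64 - 80\right) = \left(-55\right) \left(-17\right) = 935$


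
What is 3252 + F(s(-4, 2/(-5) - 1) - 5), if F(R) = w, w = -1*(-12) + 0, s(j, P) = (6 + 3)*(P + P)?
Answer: 3264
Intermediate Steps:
s(j, P) = 18*P (s(j, P) = 9*(2*P) = 18*P)
w = 12 (w = 12 + 0 = 12)
F(R) = 12
3252 + F(s(-4, 2/(-5) - 1) - 5) = 3252 + 12 = 3264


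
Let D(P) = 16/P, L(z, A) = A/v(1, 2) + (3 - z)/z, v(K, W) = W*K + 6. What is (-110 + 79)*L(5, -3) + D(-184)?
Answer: 22023/920 ≈ 23.938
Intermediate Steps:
v(K, W) = 6 + K*W (v(K, W) = K*W + 6 = 6 + K*W)
L(z, A) = A/8 + (3 - z)/z (L(z, A) = A/(6 + 1*2) + (3 - z)/z = A/(6 + 2) + (3 - z)/z = A/8 + (3 - z)/z)
(-110 + 79)*L(5, -3) + D(-184) = (-110 + 79)*(-1 + 3/5 + (1/8)*(-3)) + 16/(-184) = -31*(-1 + 3*(1/5) - 3/8) + 16*(-1/184) = -31*(-1 + 3/5 - 3/8) - 2/23 = -31*(-31/40) - 2/23 = 961/40 - 2/23 = 22023/920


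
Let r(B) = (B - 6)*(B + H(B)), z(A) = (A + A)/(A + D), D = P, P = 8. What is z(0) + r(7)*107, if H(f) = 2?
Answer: 963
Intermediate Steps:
D = 8
z(A) = 2*A/(8 + A) (z(A) = (A + A)/(A + 8) = (2*A)/(8 + A) = 2*A/(8 + A))
r(B) = (-6 + B)*(2 + B) (r(B) = (B - 6)*(B + 2) = (-6 + B)*(2 + B))
z(0) + r(7)*107 = 2*0/(8 + 0) + (-12 + 7² - 4*7)*107 = 2*0/8 + (-12 + 49 - 28)*107 = 2*0*(⅛) + 9*107 = 0 + 963 = 963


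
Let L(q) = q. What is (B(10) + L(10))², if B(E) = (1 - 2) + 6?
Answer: 225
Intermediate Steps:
B(E) = 5 (B(E) = -1 + 6 = 5)
(B(10) + L(10))² = (5 + 10)² = 15² = 225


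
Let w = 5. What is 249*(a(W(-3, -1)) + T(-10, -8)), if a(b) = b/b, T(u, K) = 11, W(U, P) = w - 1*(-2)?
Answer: 2988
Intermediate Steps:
W(U, P) = 7 (W(U, P) = 5 - 1*(-2) = 5 + 2 = 7)
a(b) = 1
249*(a(W(-3, -1)) + T(-10, -8)) = 249*(1 + 11) = 249*12 = 2988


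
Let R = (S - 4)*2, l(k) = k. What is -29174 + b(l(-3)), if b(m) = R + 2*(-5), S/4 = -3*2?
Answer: -29240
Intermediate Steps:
S = -24 (S = 4*(-3*2) = 4*(-6) = -24)
R = -56 (R = (-24 - 4)*2 = -28*2 = -56)
b(m) = -66 (b(m) = -56 + 2*(-5) = -56 - 10 = -66)
-29174 + b(l(-3)) = -29174 - 66 = -29240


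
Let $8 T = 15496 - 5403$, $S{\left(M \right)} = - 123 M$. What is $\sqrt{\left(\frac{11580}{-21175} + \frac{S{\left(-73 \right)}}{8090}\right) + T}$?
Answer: $\frac{\sqrt{78365070586754}}{249172} \approx 35.527$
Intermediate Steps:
$T = \frac{10093}{8}$ ($T = \frac{15496 - 5403}{8} = \frac{1}{8} \cdot 10093 = \frac{10093}{8} \approx 1261.6$)
$\sqrt{\left(\frac{11580}{-21175} + \frac{S{\left(-73 \right)}}{8090}\right) + T} = \sqrt{\left(\frac{11580}{-21175} + \frac{\left(-123\right) \left(-73\right)}{8090}\right) + \frac{10093}{8}} = \sqrt{\left(11580 \left(- \frac{1}{21175}\right) + 8979 \cdot \frac{1}{8090}\right) + \frac{10093}{8}} = \sqrt{\left(- \frac{2316}{4235} + \frac{8979}{8090}\right) + \frac{10093}{8}} = \sqrt{\frac{771585}{1370446} + \frac{10093}{8}} = \sqrt{\frac{6919042079}{5481784}} = \frac{\sqrt{78365070586754}}{249172}$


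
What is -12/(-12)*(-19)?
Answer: -19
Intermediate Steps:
-12/(-12)*(-19) = -12*(-1/12)*(-19) = 1*(-19) = -19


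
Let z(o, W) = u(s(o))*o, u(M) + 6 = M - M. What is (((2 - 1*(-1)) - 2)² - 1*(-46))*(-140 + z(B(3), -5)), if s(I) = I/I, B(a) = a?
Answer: -7426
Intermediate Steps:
s(I) = 1
u(M) = -6 (u(M) = -6 + (M - M) = -6 + 0 = -6)
z(o, W) = -6*o
(((2 - 1*(-1)) - 2)² - 1*(-46))*(-140 + z(B(3), -5)) = (((2 - 1*(-1)) - 2)² - 1*(-46))*(-140 - 6*3) = (((2 + 1) - 2)² + 46)*(-140 - 18) = ((3 - 2)² + 46)*(-158) = (1² + 46)*(-158) = (1 + 46)*(-158) = 47*(-158) = -7426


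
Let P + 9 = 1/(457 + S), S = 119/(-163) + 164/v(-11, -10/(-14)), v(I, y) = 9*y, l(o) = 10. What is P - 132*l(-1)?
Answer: -4696497921/3533864 ≈ -1329.0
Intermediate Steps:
S = 181769/7335 (S = 119/(-163) + 164/((9*(-10/(-14)))) = 119*(-1/163) + 164/((9*(-10*(-1/14)))) = -119/163 + 164/((9*(5/7))) = -119/163 + 164/(45/7) = -119/163 + 164*(7/45) = -119/163 + 1148/45 = 181769/7335 ≈ 24.781)
P = -31797441/3533864 (P = -9 + 1/(457 + 181769/7335) = -9 + 1/(3533864/7335) = -9 + 7335/3533864 = -31797441/3533864 ≈ -8.9979)
P - 132*l(-1) = -31797441/3533864 - 132*10 = -31797441/3533864 - 1320 = -4696497921/3533864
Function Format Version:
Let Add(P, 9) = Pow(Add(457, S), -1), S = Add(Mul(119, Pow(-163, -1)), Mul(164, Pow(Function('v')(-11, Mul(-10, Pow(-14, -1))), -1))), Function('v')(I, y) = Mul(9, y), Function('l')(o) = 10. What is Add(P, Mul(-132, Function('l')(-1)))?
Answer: Rational(-4696497921, 3533864) ≈ -1329.0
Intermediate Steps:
S = Rational(181769, 7335) (S = Add(Mul(119, Pow(-163, -1)), Mul(164, Pow(Mul(9, Mul(-10, Pow(-14, -1))), -1))) = Add(Mul(119, Rational(-1, 163)), Mul(164, Pow(Mul(9, Mul(-10, Rational(-1, 14))), -1))) = Add(Rational(-119, 163), Mul(164, Pow(Mul(9, Rational(5, 7)), -1))) = Add(Rational(-119, 163), Mul(164, Pow(Rational(45, 7), -1))) = Add(Rational(-119, 163), Mul(164, Rational(7, 45))) = Add(Rational(-119, 163), Rational(1148, 45)) = Rational(181769, 7335) ≈ 24.781)
P = Rational(-31797441, 3533864) (P = Add(-9, Pow(Add(457, Rational(181769, 7335)), -1)) = Add(-9, Pow(Rational(3533864, 7335), -1)) = Add(-9, Rational(7335, 3533864)) = Rational(-31797441, 3533864) ≈ -8.9979)
Add(P, Mul(-132, Function('l')(-1))) = Add(Rational(-31797441, 3533864), Mul(-132, 10)) = Add(Rational(-31797441, 3533864), -1320) = Rational(-4696497921, 3533864)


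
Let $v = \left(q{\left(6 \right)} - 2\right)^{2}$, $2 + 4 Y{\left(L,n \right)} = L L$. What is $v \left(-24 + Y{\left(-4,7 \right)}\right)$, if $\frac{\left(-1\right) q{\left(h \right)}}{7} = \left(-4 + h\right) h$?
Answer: $-151618$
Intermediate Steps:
$q{\left(h \right)} = - 7 h \left(-4 + h\right)$ ($q{\left(h \right)} = - 7 \left(-4 + h\right) h = - 7 h \left(-4 + h\right)$)
$Y{\left(L,n \right)} = - \frac{1}{2} + \frac{L^{2}}{4}$ ($Y{\left(L,n \right)} = - \frac{1}{2} + \frac{L L}{4} = - \frac{1}{2} + \frac{L^{2}}{4}$)
$v = 7396$ ($v = \left(7 \cdot 6 \left(4 - 6\right) - 2\right)^{2} = \left(7 \cdot 6 \left(-2\right) - 2\right)^{2} = \left(-84 - 2\right)^{2} = \left(-86\right)^{2} = 7396$)
$v \left(-24 + Y{\left(-4,7 \right)}\right) = 7396 \left(-24 - \left(\frac{1}{2} - \frac{\left(-4\right)^{2}}{4}\right)\right) = 7396 \left(-24 + \left(- \frac{1}{2} + \frac{1}{4} \cdot 16\right)\right) = 7396 \left(-24 + \left(- \frac{1}{2} + 4\right)\right) = 7396 \left(-24 + \frac{7}{2}\right) = 7396 \left(- \frac{41}{2}\right) = -151618$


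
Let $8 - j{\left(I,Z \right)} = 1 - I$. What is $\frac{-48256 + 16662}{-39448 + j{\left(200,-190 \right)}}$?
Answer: $\frac{31594}{39241} \approx 0.80513$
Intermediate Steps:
$j{\left(I,Z \right)} = 7 + I$ ($j{\left(I,Z \right)} = 8 - \left(1 - I\right) = 8 + \left(-1 + I\right) = 7 + I$)
$\frac{-48256 + 16662}{-39448 + j{\left(200,-190 \right)}} = \frac{-48256 + 16662}{-39448 + \left(7 + 200\right)} = - \frac{31594}{-39448 + 207} = - \frac{31594}{-39241} = \left(-31594\right) \left(- \frac{1}{39241}\right) = \frac{31594}{39241}$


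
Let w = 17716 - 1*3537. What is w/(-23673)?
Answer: -14179/23673 ≈ -0.59895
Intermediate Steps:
w = 14179 (w = 17716 - 3537 = 14179)
w/(-23673) = 14179/(-23673) = 14179*(-1/23673) = -14179/23673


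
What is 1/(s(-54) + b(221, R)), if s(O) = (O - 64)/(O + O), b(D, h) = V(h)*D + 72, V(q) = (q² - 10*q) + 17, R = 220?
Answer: 54/551557625 ≈ 9.7905e-8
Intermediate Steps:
V(q) = 17 + q² - 10*q
b(D, h) = 72 + D*(17 + h² - 10*h) (b(D, h) = (17 + h² - 10*h)*D + 72 = D*(17 + h² - 10*h) + 72 = 72 + D*(17 + h² - 10*h))
s(O) = (-64 + O)/(2*O) (s(O) = (-64 + O)/((2*O)) = (-64 + O)*(1/(2*O)) = (-64 + O)/(2*O))
1/(s(-54) + b(221, R)) = 1/((½)*(-64 - 54)/(-54) + (72 + 221*(17 + 220² - 10*220))) = 1/((½)*(-1/54)*(-118) + (72 + 221*(17 + 48400 - 2200))) = 1/(59/54 + (72 + 221*46217)) = 1/(59/54 + (72 + 10213957)) = 1/(59/54 + 10214029) = 1/(551557625/54) = 54/551557625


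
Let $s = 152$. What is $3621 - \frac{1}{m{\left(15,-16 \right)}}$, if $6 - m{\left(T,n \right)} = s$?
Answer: $\frac{528667}{146} \approx 3621.0$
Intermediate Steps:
$m{\left(T,n \right)} = -146$ ($m{\left(T,n \right)} = 6 - 152 = -146$)
$3621 - \frac{1}{m{\left(15,-16 \right)}} = 3621 - \frac{1}{-146} = 3621 - - \frac{1}{146} = 3621 + \frac{1}{146} = \frac{528667}{146}$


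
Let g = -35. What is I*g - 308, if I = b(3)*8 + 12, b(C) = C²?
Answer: -3248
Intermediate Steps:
I = 84 (I = 3²*8 + 12 = 9*8 + 12 = 72 + 12 = 84)
I*g - 308 = 84*(-35) - 308 = -2940 - 308 = -3248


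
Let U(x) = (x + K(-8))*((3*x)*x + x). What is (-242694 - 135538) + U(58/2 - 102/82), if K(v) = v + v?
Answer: -24173004892/68921 ≈ -3.5074e+5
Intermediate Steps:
K(v) = 2*v
U(x) = (-16 + x)*(x + 3*x²) (U(x) = (x + 2*(-8))*((3*x)*x + x) = (x - 16)*(3*x² + x) = (-16 + x)*(x + 3*x²))
(-242694 - 135538) + U(58/2 - 102/82) = (-242694 - 135538) + (58/2 - 102/82)*(-16 - 47*(58/2 - 102/82) + 3*(58/2 - 102/82)²) = -378232 + (58*(½) - 102*1/82)*(-16 - 47*(58*(½) - 102*1/82) + 3*(58*(½) - 102*1/82)²) = -378232 + (29 - 51/41)*(-16 - 47*(29 - 51/41) + 3*(29 - 51/41)²) = -378232 + 1138*(-16 - 47*1138/41 + 3*(1138/41)²)/41 = -378232 + 1138*(-16 - 53486/41 + 3*(1295044/1681))/41 = -378232 + 1138*(-16 - 53486/41 + 3885132/1681)/41 = -378232 + (1138/41)*(1665310/1681) = -378232 + 1895122780/68921 = -24173004892/68921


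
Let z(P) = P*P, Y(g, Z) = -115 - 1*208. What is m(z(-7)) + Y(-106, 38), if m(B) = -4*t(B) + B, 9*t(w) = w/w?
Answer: -2470/9 ≈ -274.44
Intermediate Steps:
Y(g, Z) = -323 (Y(g, Z) = -115 - 208 = -323)
t(w) = ⅑ (t(w) = (w/w)/9 = (⅑)*1 = ⅑)
z(P) = P²
m(B) = -4/9 + B (m(B) = -4*⅑ + B = -4/9 + B)
m(z(-7)) + Y(-106, 38) = (-4/9 + (-7)²) - 323 = (-4/9 + 49) - 323 = 437/9 - 323 = -2470/9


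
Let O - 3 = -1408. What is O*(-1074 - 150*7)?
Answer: 2984220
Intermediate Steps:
O = -1405 (O = 3 - 1408 = -1405)
O*(-1074 - 150*7) = -1405*(-1074 - 150*7) = -1405*(-1074 - 1050) = -1405*(-2124) = 2984220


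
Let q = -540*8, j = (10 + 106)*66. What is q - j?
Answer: -11976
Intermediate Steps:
j = 7656 (j = 116*66 = 7656)
q = -4320
q - j = -4320 - 1*7656 = -4320 - 7656 = -11976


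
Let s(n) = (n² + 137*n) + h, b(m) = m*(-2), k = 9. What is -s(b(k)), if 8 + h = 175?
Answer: 1975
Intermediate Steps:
h = 167 (h = -8 + 175 = 167)
b(m) = -2*m
s(n) = 167 + n² + 137*n (s(n) = (n² + 137*n) + 167 = 167 + n² + 137*n)
-s(b(k)) = -(167 + (-2*9)² + 137*(-2*9)) = -(167 + (-18)² + 137*(-18)) = -(167 + 324 - 2466) = -1*(-1975) = 1975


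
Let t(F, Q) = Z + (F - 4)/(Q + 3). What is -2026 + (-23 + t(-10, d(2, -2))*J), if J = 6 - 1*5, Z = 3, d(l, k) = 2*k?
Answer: -2032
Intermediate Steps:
J = 1 (J = 6 - 5 = 1)
t(F, Q) = 3 + (-4 + F)/(3 + Q) (t(F, Q) = 3 + (F - 4)/(Q + 3) = 3 + (-4 + F)/(3 + Q))
-2026 + (-23 + t(-10, d(2, -2))*J) = -2026 + (-23 + ((5 - 10 + 3*(2*(-2)))/(3 + 2*(-2)))*1) = -2026 + (-23 + ((5 - 10 + 3*(-4))/(3 - 4))*1) = -2026 + (-23 + ((5 - 10 - 12)/(-1))*1) = -2026 + (-23 - 1*(-17)*1) = -2026 + (-23 + 17*1) = -2026 + (-23 + 17) = -2026 - 6 = -2032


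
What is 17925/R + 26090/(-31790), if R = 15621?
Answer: 5409462/16553053 ≈ 0.32680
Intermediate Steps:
17925/R + 26090/(-31790) = 17925/15621 + 26090/(-31790) = 17925*(1/15621) + 26090*(-1/31790) = 5975/5207 - 2609/3179 = 5409462/16553053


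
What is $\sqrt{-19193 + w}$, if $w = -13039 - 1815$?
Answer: $3 i \sqrt{3783} \approx 184.52 i$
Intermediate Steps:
$w = -14854$ ($w = -13039 - 1815 = -14854$)
$\sqrt{-19193 + w} = \sqrt{-19193 - 14854} = \sqrt{-34047} = 3 i \sqrt{3783}$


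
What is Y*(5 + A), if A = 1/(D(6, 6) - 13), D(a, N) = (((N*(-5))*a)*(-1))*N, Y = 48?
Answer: 256128/1067 ≈ 240.04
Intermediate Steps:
D(a, N) = 5*a*N² (D(a, N) = (((-5*N)*a)*(-1))*N = (-5*N*a*(-1))*N = (5*N*a)*N = 5*a*N²)
A = 1/1067 (A = 1/(5*6*6² - 13) = 1/(5*6*36 - 13) = 1/(1080 - 13) = 1/1067 ≈ 0.00093721)
Y*(5 + A) = 48*(5 + 1/1067) = 48*(5336/1067) = 256128/1067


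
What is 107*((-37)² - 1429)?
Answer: -6420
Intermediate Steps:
107*((-37)² - 1429) = 107*(1369 - 1429) = 107*(-60) = -6420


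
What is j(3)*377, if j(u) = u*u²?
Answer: 10179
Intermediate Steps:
j(u) = u³
j(3)*377 = 3³*377 = 27*377 = 10179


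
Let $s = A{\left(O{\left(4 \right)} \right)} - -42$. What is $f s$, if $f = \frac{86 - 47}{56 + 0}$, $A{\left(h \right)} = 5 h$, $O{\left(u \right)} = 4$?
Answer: $\frac{1209}{28} \approx 43.179$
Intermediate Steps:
$f = \frac{39}{56} \approx 0.69643$
$s = 62$ ($s = 5 \cdot 4 - -42 = 20 + 42 = 62$)
$f s = \frac{39}{56} \cdot 62 = \frac{1209}{28}$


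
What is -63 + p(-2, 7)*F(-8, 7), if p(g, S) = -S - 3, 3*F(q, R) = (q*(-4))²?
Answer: -10429/3 ≈ -3476.3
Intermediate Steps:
F(q, R) = 16*q²/3 (F(q, R) = (q*(-4))²/3 = (-4*q)²/3 = (16*q²)/3 = 16*q²/3)
p(g, S) = -3 - S
-63 + p(-2, 7)*F(-8, 7) = -63 + (-3 - 1*7)*((16/3)*(-8)²) = -63 + (-3 - 7)*((16/3)*64) = -63 - 10*1024/3 = -63 - 10240/3 = -10429/3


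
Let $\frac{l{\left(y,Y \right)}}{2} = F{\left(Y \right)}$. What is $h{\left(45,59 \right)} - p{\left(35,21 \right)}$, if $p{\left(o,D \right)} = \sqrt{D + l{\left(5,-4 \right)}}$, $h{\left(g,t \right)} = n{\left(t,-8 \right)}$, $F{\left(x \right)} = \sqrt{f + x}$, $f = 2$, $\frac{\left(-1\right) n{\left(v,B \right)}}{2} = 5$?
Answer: $-10 - \sqrt{21 + 2 i \sqrt{2}} \approx -14.593 - 0.30791 i$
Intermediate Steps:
$n{\left(v,B \right)} = -10$ ($n{\left(v,B \right)} = \left(-2\right) 5 = -10$)
$F{\left(x \right)} = \sqrt{2 + x}$
$h{\left(g,t \right)} = -10$
$l{\left(y,Y \right)} = 2 \sqrt{2 + Y}$
$p{\left(o,D \right)} = \sqrt{D + 2 i \sqrt{2}}$ ($p{\left(o,D \right)} = \sqrt{D + 2 \sqrt{2 - 4}} = \sqrt{D + 2 \sqrt{-2}} = \sqrt{D + 2 i \sqrt{2}}$)
$h{\left(45,59 \right)} - p{\left(35,21 \right)} = -10 - \sqrt{21 + 2 i \sqrt{2}}$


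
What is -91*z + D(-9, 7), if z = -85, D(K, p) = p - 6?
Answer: 7736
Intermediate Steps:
D(K, p) = -6 + p
-91*z + D(-9, 7) = -91*(-85) + (-6 + 7) = 7735 + 1 = 7736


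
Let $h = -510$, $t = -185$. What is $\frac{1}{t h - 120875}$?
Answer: $- \frac{1}{26525} \approx -3.77 \cdot 10^{-5}$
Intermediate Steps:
$\frac{1}{t h - 120875} = \frac{1}{\left(-185\right) \left(-510\right) - 120875} = \frac{1}{94350 - 120875} = \frac{1}{-26525} = - \frac{1}{26525}$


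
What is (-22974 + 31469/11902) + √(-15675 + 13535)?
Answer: -273405079/11902 + 2*I*√535 ≈ -22971.0 + 46.26*I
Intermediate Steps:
(-22974 + 31469/11902) + √(-15675 + 13535) = (-22974 + 31469*(1/11902)) + √(-2140) = (-22974 + 31469/11902) + 2*I*√535 = -273405079/11902 + 2*I*√535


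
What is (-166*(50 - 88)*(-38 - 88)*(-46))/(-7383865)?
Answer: -36561168/7383865 ≈ -4.9515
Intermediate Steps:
(-166*(50 - 88)*(-38 - 88)*(-46))/(-7383865) = (-(-6308)*(-126)*(-46))*(-1/7383865) = (-166*4788*(-46))*(-1/7383865) = -794808*(-46)*(-1/7383865) = 36561168*(-1/7383865) = -36561168/7383865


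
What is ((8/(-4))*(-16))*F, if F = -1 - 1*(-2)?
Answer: 32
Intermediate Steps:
F = 1 (F = -1 + 2 = 1)
((8/(-4))*(-16))*F = ((8/(-4))*(-16))*1 = ((8*(-1/4))*(-16))*1 = -2*(-16)*1 = 32*1 = 32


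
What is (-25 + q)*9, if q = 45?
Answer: 180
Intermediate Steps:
(-25 + q)*9 = (-25 + 45)*9 = 20*9 = 180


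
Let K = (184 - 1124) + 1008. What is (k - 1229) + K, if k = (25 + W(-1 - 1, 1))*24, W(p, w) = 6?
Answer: -417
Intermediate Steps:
k = 744 (k = (25 + 6)*24 = 31*24 = 744)
K = 68 (K = -940 + 1008 = 68)
(k - 1229) + K = (744 - 1229) + 68 = -485 + 68 = -417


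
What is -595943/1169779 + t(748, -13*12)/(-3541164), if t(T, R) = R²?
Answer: -178233303283/345198273563 ≈ -0.51632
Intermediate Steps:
-595943/1169779 + t(748, -13*12)/(-3541164) = -595943/1169779 + (-13*12)²/(-3541164) = -595943*1/1169779 + (-156)²*(-1/3541164) = -595943/1169779 + 24336*(-1/3541164) = -595943/1169779 - 2028/295097 = -178233303283/345198273563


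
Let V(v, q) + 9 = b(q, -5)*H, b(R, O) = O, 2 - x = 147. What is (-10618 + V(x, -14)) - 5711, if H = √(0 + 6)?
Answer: -16338 - 5*√6 ≈ -16350.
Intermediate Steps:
x = -145 (x = 2 - 1*147 = 2 - 147 = -145)
H = √6 ≈ 2.4495
V(v, q) = -9 - 5*√6
(-10618 + V(x, -14)) - 5711 = (-10618 + (-9 - 5*√6)) - 5711 = (-10627 - 5*√6) - 5711 = -16338 - 5*√6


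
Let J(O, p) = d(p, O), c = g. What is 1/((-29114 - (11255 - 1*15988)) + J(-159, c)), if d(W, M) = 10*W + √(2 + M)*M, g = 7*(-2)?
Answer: I/(-24521*I + 159*√157) ≈ -4.0514e-5 + 3.2916e-6*I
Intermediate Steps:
g = -14
d(W, M) = 10*W + M*√(2 + M)
c = -14
J(O, p) = 10*p + O*√(2 + O)
1/((-29114 - (11255 - 1*15988)) + J(-159, c)) = 1/((-29114 - (11255 - 1*15988)) + (10*(-14) - 159*√(2 - 159))) = 1/((-29114 - (11255 - 15988)) + (-140 - 159*I*√157)) = 1/((-29114 - 1*(-4733)) + (-140 - 159*I*√157)) = 1/((-29114 + 4733) + (-140 - 159*I*√157)) = 1/(-24381 + (-140 - 159*I*√157)) = 1/(-24521 - 159*I*√157)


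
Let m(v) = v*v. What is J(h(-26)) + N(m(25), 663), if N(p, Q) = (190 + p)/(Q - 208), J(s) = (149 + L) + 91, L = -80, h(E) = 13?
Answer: 14723/91 ≈ 161.79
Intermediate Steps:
m(v) = v**2
J(s) = 160 (J(s) = (149 - 80) + 91 = 69 + 91 = 160)
N(p, Q) = (190 + p)/(-208 + Q)
J(h(-26)) + N(m(25), 663) = 160 + (190 + 25**2)/(-208 + 663) = 160 + (190 + 625)/455 = 160 + (1/455)*815 = 160 + 163/91 = 14723/91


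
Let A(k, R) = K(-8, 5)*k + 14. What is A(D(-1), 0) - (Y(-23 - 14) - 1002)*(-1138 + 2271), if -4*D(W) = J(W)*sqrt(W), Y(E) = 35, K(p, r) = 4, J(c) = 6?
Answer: 1095625 - 6*I ≈ 1.0956e+6 - 6.0*I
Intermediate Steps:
D(W) = -3*sqrt(W)/2
A(k, R) = 14 + 4*k (A(k, R) = 4*k + 14 = 14 + 4*k)
A(D(-1), 0) - (Y(-23 - 14) - 1002)*(-1138 + 2271) = (14 + 4*(-3*I/2)) - (35 - 1002)*(-1138 + 2271) = (14 + 4*(-3*I/2)) - (-967)*1133 = (14 - 6*I) - 1*(-1095611) = (14 - 6*I) + 1095611 = 1095625 - 6*I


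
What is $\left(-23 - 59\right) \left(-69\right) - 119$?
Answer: $5539$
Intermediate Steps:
$\left(-23 - 59\right) \left(-69\right) - 119 = \left(-82\right) \left(-69\right) - 119 = 5658 - 119 = 5539$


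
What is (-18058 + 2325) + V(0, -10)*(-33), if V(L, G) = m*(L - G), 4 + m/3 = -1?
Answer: -10783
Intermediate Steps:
m = -15 (m = -12 + 3*(-1) = -12 - 3 = -15)
V(L, G) = -15*L + 15*G (V(L, G) = -15*(L - G) = -15*L + 15*G)
(-18058 + 2325) + V(0, -10)*(-33) = (-18058 + 2325) + (-15*0 + 15*(-10))*(-33) = -15733 + (0 - 150)*(-33) = -15733 - 150*(-33) = -15733 + 4950 = -10783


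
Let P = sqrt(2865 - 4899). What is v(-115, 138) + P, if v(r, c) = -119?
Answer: -119 + 3*I*sqrt(226) ≈ -119.0 + 45.1*I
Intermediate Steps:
P = 3*I*sqrt(226) (P = sqrt(-2034) = 3*I*sqrt(226) ≈ 45.1*I)
v(-115, 138) + P = -119 + 3*I*sqrt(226)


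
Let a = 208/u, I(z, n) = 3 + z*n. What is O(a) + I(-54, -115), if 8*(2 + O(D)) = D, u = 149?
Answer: 925465/149 ≈ 6211.2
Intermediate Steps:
I(z, n) = 3 + n*z
a = 208/149 ≈ 1.3960
O(D) = -2 + D/8
O(a) + I(-54, -115) = (-2 + (⅛)*(208/149)) + (3 - 115*(-54)) = (-2 + 26/149) + (3 + 6210) = -272/149 + 6213 = 925465/149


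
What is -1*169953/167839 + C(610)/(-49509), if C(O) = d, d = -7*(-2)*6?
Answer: -401347693/395692431 ≈ -1.0143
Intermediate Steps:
d = 84 (d = 14*6 = 84)
C(O) = 84
-1*169953/167839 + C(610)/(-49509) = -1*169953/167839 + 84/(-49509) = -169953*1/167839 + 84*(-1/49509) = -24279/23977 - 28/16503 = -401347693/395692431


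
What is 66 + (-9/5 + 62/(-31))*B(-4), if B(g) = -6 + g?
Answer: 104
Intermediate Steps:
66 + (-9/5 + 62/(-31))*B(-4) = 66 + (-9/5 + 62/(-31))*(-6 - 4) = 66 + (-9*⅕ + 62*(-1/31))*(-10) = 66 + (-9/5 - 2)*(-10) = 66 - 19/5*(-10) = 66 + 38 = 104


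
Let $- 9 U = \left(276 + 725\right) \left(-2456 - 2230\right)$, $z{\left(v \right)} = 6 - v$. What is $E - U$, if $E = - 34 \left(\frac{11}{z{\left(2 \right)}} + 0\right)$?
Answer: $- \frac{3127685}{6} \approx -5.2128 \cdot 10^{5}$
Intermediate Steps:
$E = - \frac{187}{2}$ ($E = - 34 \left(\frac{11}{6 - 2} + 0\right) = - 34 \left(\frac{11}{4} + 0\right) = \left(-34\right) \frac{11}{4} = - \frac{187}{2} \approx -93.5$)
$U = \frac{1563562}{3}$ ($U = - \frac{\left(276 + 725\right) \left(-2456 - 2230\right)}{9} = - \frac{1001 \left(-4686\right)}{9} = \left(- \frac{1}{9}\right) \left(-4690686\right) = \frac{1563562}{3} \approx 5.2119 \cdot 10^{5}$)
$E - U = - \frac{187}{2} - \frac{1563562}{3} = - \frac{3127685}{6}$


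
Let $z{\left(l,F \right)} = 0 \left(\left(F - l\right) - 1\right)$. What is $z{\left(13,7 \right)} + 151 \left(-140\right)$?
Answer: $-21140$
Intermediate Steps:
$z{\left(l,F \right)} = 0$ ($z{\left(l,F \right)} = 0 \left(-1 + F - l\right) = 0$)
$z{\left(13,7 \right)} + 151 \left(-140\right) = 0 + 151 \left(-140\right) = 0 - 21140 = -21140$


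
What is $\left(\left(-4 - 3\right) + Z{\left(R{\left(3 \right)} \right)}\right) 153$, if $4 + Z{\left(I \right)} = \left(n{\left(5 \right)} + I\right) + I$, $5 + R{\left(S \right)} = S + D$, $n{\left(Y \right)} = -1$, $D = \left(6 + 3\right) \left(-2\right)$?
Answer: $-7956$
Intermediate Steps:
$D = -18$ ($D = 9 \left(-2\right) = -18$)
$R{\left(S \right)} = -23 + S$ ($R{\left(S \right)} = -5 + \left(S - 18\right) = -5 + \left(-18 + S\right) = -23 + S$)
$Z{\left(I \right)} = -5 + 2 I$ ($Z{\left(I \right)} = -4 + \left(\left(-1 + I\right) + I\right) = -4 + \left(-1 + 2 I\right) = -5 + 2 I$)
$\left(\left(-4 - 3\right) + Z{\left(R{\left(3 \right)} \right)}\right) 153 = \left(\left(-4 - 3\right) + \left(-5 + 2 \left(-23 + 3\right)\right)\right) 153 = \left(\left(-4 - 3\right) + \left(-5 + 2 \left(-20\right)\right)\right) 153 = \left(-7 - 45\right) 153 = \left(-52\right) 153 = -7956$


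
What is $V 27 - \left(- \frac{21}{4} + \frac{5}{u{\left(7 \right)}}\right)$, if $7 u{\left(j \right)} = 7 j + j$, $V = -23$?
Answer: $- \frac{4931}{8} \approx -616.38$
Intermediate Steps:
$u{\left(j \right)} = \frac{8 j}{7}$ ($u{\left(j \right)} = \frac{7 j + j}{7} = \frac{8 j}{7}$)
$V 27 - \left(- \frac{21}{4} + \frac{5}{u{\left(7 \right)}}\right) = \left(-23\right) 27 - \left(- \frac{21}{4} + \frac{5}{8}\right) = -621 - \left(- \frac{21}{4} + \frac{5}{8}\right) = -621 + \left(\frac{21}{4} - \frac{5}{8}\right) = -621 + \frac{37}{8} = - \frac{4931}{8}$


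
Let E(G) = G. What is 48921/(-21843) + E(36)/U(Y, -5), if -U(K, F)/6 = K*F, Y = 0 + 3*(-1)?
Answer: -96097/36405 ≈ -2.6397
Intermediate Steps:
Y = -3 (Y = 0 - 3 = -3)
U(K, F) = -6*F*K (U(K, F) = -6*K*F = -6*F*K)
48921/(-21843) + E(36)/U(Y, -5) = 48921/(-21843) + 36/((-6*(-5)*(-3))) = 48921*(-1/21843) + 36/(-90) = -16307/7281 + 36*(-1/90) = -16307/7281 - ⅖ = -96097/36405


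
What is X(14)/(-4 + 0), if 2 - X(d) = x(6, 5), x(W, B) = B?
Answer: ¾ ≈ 0.75000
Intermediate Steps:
X(d) = -3 (X(d) = 2 - 1*5 = 2 - 5 = -3)
X(14)/(-4 + 0) = -3/(-4 + 0) = -3/(-4) = -¼*(-3) = ¾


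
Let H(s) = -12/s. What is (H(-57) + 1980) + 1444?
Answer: 65060/19 ≈ 3424.2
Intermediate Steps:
(H(-57) + 1980) + 1444 = (-12/(-57) + 1980) + 1444 = (-12*(-1/57) + 1980) + 1444 = (4/19 + 1980) + 1444 = 37624/19 + 1444 = 65060/19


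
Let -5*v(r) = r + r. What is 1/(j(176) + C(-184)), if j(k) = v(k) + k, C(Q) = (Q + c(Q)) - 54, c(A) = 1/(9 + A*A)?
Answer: -6773/896745 ≈ -0.0075529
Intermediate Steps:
v(r) = -2*r/5 (v(r) = -(r + r)/5 = -2*r/5)
c(A) = 1/(9 + A**2)
C(Q) = -54 + Q + 1/(9 + Q**2) (C(Q) = (Q + 1/(9 + Q**2)) - 54 = -54 + Q + 1/(9 + Q**2))
j(k) = 3*k/5 (j(k) = -2*k/5 + k = 3*k/5)
1/(j(176) + C(-184)) = 1/((3/5)*176 + (1 + (-54 - 184)*(9 + (-184)**2))/(9 + (-184)**2)) = 1/(528/5 + (1 - 238*(9 + 33856))/(9 + 33856)) = 1/(528/5 + (1 - 238*33865)/33865) = 1/(528/5 + (1 - 8059870)/33865) = 1/(528/5 + (1/33865)*(-8059869)) = 1/(528/5 - 8059869/33865) = 1/(-896745/6773) = -6773/896745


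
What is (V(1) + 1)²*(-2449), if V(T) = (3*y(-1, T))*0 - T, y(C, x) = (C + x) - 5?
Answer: 0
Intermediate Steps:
y(C, x) = -5 + C + x
V(T) = -T (V(T) = (3*(-5 - 1 + T))*0 - T = (3*(-6 + T))*0 - T = (-18 + 3*T)*0 - T = 0 - T = -T)
(V(1) + 1)²*(-2449) = (-1*1 + 1)²*(-2449) = (-1 + 1)²*(-2449) = 0²*(-2449) = 0*(-2449) = 0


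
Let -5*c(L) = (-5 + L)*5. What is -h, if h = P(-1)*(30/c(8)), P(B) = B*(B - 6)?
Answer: 70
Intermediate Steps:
c(L) = 5 - L (c(L) = -(-5 + L)*5/5 = -(-25 + 5*L)/5 = 5 - L)
P(B) = B*(-6 + B)
h = -70 (h = (-(-6 - 1))*(30/(5 - 1*8)) = (-1*(-7))*(30/(5 - 8)) = 7*(30/(-3)) = 7*(30*(-⅓)) = 7*(-10) = -70)
-h = -1*(-70) = 70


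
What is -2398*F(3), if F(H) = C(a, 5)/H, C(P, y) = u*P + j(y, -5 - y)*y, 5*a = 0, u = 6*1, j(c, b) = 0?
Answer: 0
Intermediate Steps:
u = 6
a = 0 (a = (⅕)*0 = 0)
C(P, y) = 6*P (C(P, y) = 6*P + 0*y = 6*P + 0 = 6*P)
F(H) = 0 (F(H) = (6*0)/H = 0/H = 0)
-2398*F(3) = -2398*0 = 0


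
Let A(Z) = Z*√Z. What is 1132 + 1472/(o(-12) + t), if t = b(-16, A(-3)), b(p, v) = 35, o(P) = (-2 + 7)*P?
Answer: 26828/25 ≈ 1073.1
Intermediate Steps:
A(Z) = Z^(3/2)
o(P) = 5*P
t = 35
1132 + 1472/(o(-12) + t) = 1132 + 1472/(5*(-12) + 35) = 1132 + 1472/(-60 + 35) = 1132 + 1472/(-25) = 1132 + 1472*(-1/25) = 1132 - 1472/25 = 26828/25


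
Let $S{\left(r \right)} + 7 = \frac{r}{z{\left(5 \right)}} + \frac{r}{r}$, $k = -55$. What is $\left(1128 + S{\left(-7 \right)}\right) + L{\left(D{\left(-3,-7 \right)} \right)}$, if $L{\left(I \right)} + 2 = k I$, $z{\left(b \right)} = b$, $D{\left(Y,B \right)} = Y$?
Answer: $\frac{6418}{5} \approx 1283.6$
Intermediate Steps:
$S{\left(r \right)} = -6 + \frac{r}{5}$ ($S{\left(r \right)} = -7 + \left(\frac{r}{5} + \frac{r}{r}\right) = -7 + \left(r \frac{1}{5} + 1\right) = -7 + \left(\frac{r}{5} + 1\right) = -7 + \left(1 + \frac{r}{5}\right) = -6 + \frac{r}{5}$)
$L{\left(I \right)} = -2 - 55 I$
$\left(1128 + S{\left(-7 \right)}\right) + L{\left(D{\left(-3,-7 \right)} \right)} = \left(1128 + \left(-6 + \frac{1}{5} \left(-7\right)\right)\right) - -163 = \left(1128 - \frac{37}{5}\right) + \left(-2 + 165\right) = \left(1128 - \frac{37}{5}\right) + 163 = \frac{5603}{5} + 163 = \frac{6418}{5}$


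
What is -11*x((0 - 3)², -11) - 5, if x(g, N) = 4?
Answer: -49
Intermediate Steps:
-11*x((0 - 3)², -11) - 5 = -11*4 - 5 = -44 - 5 = -49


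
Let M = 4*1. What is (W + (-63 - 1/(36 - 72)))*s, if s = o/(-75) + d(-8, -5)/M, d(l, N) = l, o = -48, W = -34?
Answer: 59347/450 ≈ 131.88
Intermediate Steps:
M = 4
s = -34/25 (s = -48/(-75) - 8/4 = -48*(-1/75) - 8*¼ = 16/25 - 2 = -34/25 ≈ -1.3600)
(W + (-63 - 1/(36 - 72)))*s = (-34 + (-63 - 1/(36 - 72)))*(-34/25) = (-34 + (-63 - 1/(-36)))*(-34/25) = (-34 + (-63 - 1*(-1/36)))*(-34/25) = (-34 + (-63 + 1/36))*(-34/25) = (-34 - 2267/36)*(-34/25) = -3491/36*(-34/25) = 59347/450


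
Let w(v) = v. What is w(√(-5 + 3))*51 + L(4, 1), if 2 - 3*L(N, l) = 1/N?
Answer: 7/12 + 51*I*√2 ≈ 0.58333 + 72.125*I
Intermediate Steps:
L(N, l) = ⅔ - 1/(3*N)
w(√(-5 + 3))*51 + L(4, 1) = √(-5 + 3)*51 + (⅓)*(-1 + 2*4)/4 = √(-2)*51 + (⅓)*(¼)*(-1 + 8) = (I*√2)*51 + (⅓)*(¼)*7 = 51*I*√2 + 7/12 = 7/12 + 51*I*√2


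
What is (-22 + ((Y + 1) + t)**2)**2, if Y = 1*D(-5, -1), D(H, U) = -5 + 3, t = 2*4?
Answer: 729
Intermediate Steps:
t = 8
D(H, U) = -2
Y = -2 (Y = 1*(-2) = -2)
(-22 + ((Y + 1) + t)**2)**2 = (-22 + ((-2 + 1) + 8)**2)**2 = (-22 + (-1 + 8)**2)**2 = (-22 + 7**2)**2 = (-22 + 49)**2 = 27**2 = 729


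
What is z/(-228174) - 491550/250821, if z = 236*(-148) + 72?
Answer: -66038514/36545869 ≈ -1.8070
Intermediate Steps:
z = -34856 (z = -34928 + 72 = -34856)
z/(-228174) - 491550/250821 = -34856/(-228174) - 491550/250821 = -34856*(-1/228174) - 491550*1/250821 = 17428/114087 - 5650/2883 = -66038514/36545869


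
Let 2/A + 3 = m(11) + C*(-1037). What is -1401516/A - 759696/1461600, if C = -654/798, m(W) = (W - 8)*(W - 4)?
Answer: -18518726986727/30450 ≈ -6.0817e+8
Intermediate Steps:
m(W) = (-8 + W)*(-4 + W)
C = -109/133 (C = -654*1/798 = -109/133 ≈ -0.81955)
A = 266/115427 (A = 2/(-3 + ((32 + 11**2 - 12*11) - 109/133*(-1037))) = 2/(-3 + ((32 + 121 - 132) + 113033/133)) = 2/(-3 + (21 + 113033/133)) = 2/(-3 + 115826/133) = 2/(115427/133) = 2*(133/115427) = 266/115427 ≈ 0.0023045)
-1401516/A - 759696/1461600 = -1401516/266/115427 - 759696/1461600 = -1401516*115427/266 - 759696*1/1461600 = -4257178614/7 - 2261/4350 = -18518726986727/30450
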